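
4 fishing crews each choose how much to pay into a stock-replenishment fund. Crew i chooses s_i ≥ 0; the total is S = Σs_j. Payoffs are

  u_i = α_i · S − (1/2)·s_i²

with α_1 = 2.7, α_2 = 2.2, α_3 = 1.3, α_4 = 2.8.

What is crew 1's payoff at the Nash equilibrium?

Crew i's FOC: ∂u_i/∂s_i = α_i − s_i = 0, so s_i* = α_i.
NE contributions = (2.7, 2.2, 1.3, 2.8); S = 9.
u_1 = α_1·S − ½·(s_1)² = 2.7·9 − ½·2.7² = 20.655.

20.655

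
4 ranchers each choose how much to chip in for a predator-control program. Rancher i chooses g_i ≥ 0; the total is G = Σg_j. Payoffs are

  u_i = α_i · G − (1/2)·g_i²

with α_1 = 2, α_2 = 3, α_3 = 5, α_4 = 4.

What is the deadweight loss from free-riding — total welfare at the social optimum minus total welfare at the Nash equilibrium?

223

Rancher i's FOC: ∂u_i/∂g_i = α_i − g_i = 0, so g_i* = α_i.
NE contributions = (2, 3, 5, 4); G = 14.
W^NE = (Σα)·G − ½Σα_i² = 14² − ½·54 = 169.
Planner sets g_i = Σα_j = 14 for every i, so G^SO = 4·14 = 56.
W^SO = (Σα)·G^SO − ½·4·(Σα)² = (4/2)·14² = 392.
Deadweight loss = W^SO − W^NE = 223.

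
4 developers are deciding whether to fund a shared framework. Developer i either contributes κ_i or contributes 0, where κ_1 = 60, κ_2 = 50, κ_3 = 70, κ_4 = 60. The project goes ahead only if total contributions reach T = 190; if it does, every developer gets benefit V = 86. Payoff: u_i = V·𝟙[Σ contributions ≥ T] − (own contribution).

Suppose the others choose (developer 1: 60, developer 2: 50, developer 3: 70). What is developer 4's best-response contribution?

60

Others' total = 180. Contributing 60 brings total to 240 ≥ 190: gain V − κ_4 = 26.
Best response: 60.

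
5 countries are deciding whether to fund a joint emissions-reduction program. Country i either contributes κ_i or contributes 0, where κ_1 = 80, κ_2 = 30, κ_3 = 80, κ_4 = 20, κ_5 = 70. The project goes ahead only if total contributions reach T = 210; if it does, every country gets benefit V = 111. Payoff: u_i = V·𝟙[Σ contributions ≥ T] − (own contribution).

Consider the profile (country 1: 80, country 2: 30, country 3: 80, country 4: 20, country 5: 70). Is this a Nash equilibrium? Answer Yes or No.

Total = 280 ≥ 210: provided.
Country 1 (pledges 80, payoff 31): dropping to 0 → total 200, payoff 0. No gain.
Country 2 (pledges 30, payoff 81): dropping to 0 → total 250, payoff 111. Profitable deviation.

No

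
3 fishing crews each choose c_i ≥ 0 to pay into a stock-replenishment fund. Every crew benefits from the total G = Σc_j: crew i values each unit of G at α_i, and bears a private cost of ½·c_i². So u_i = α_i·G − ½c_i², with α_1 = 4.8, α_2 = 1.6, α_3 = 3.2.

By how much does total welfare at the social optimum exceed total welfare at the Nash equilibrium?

Crew i's FOC: ∂u_i/∂c_i = α_i − c_i = 0, so c_i* = α_i.
NE contributions = (4.8, 1.6, 3.2); G = 9.6.
W^NE = (Σα)·G − ½Σα_i² = 9.6² − ½·35.84 = 74.24.
Planner sets c_i = Σα_j = 9.6 for every i, so G^SO = 3·9.6 = 28.8.
W^SO = (Σα)·G^SO − ½·3·(Σα)² = (3/2)·9.6² = 138.24.
Deadweight loss = W^SO − W^NE = 64.

64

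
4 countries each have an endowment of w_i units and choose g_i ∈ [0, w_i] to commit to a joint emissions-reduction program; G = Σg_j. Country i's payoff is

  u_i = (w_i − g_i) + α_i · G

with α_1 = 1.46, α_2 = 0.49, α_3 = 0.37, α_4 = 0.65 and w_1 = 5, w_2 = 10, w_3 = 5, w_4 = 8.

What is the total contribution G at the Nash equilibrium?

∂u_i/∂g_i = α_i − 1, so country i contributes w_i if α_i > 1, else 0.
α_i > 1 for i ∈ {1}; NE contributions (5, 0, 0, 0), G = 5.

5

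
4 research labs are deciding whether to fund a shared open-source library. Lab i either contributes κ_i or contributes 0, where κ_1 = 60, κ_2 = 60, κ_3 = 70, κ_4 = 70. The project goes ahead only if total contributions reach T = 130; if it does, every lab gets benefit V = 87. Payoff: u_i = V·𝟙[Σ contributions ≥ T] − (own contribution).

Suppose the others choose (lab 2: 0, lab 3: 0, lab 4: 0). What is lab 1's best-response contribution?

Others' total = 0. Even contributing 60 gives 60 < 130: no benefit either way.
Best response: 0.

0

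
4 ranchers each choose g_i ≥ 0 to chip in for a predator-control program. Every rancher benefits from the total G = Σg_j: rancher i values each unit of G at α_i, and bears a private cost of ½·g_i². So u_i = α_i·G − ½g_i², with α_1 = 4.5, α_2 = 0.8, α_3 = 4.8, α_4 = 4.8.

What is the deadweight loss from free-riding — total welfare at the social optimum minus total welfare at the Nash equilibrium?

255.495

Rancher i's FOC: ∂u_i/∂g_i = α_i − g_i = 0, so g_i* = α_i.
NE contributions = (4.5, 0.8, 4.8, 4.8); G = 14.9.
W^NE = (Σα)·G − ½Σα_i² = 14.9² − ½·66.97 = 188.525.
Planner sets g_i = Σα_j = 14.9 for every i, so G^SO = 4·14.9 = 59.6.
W^SO = (Σα)·G^SO − ½·4·(Σα)² = (4/2)·14.9² = 444.02.
Deadweight loss = W^SO − W^NE = 255.495.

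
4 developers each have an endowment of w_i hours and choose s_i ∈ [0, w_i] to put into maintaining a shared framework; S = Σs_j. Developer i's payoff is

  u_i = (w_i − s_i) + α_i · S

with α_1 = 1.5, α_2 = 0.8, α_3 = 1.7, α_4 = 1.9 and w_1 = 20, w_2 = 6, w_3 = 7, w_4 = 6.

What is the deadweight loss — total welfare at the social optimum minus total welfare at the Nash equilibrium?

29.4

∂u_i/∂s_i = α_i − 1, so developer i contributes w_i if α_i > 1, else 0.
α_i > 1 for i ∈ {1, 3, 4}; NE contributions (20, 0, 7, 6), S = 33.
W^NE = Σw_i − S^NE + (Σα_i)·S^NE = 39 + 4.9·33 = 200.7.
Planner: ∂(Σu_j)/∂s_i = Σα_j − 1 = 4.9 > 0, so everyone contributes w_i; S^SO = 39, W^SO = 39 + 4.9·39 = 230.1.
Deadweight loss = 29.4.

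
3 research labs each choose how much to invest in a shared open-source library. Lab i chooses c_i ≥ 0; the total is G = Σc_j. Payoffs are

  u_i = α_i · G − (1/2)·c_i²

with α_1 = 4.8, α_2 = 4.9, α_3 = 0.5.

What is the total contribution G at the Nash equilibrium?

10.2

Lab i's FOC: ∂u_i/∂c_i = α_i − c_i = 0, so c_i* = α_i.
NE contributions = (4.8, 4.9, 0.5); G = 10.2.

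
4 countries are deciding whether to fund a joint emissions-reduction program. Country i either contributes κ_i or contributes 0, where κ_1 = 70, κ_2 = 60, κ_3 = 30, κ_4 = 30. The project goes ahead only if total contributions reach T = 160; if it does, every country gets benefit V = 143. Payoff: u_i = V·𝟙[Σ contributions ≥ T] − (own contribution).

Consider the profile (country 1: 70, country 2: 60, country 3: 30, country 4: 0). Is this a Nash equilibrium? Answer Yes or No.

Total = 160 ≥ 160: provided.
Country 1 (pledges 70, payoff 73): dropping to 0 → total 90, payoff 0. No gain.
Country 2 (pledges 60, payoff 83): dropping to 0 → total 100, payoff 0. No gain.
Country 3 (pledges 30, payoff 113): dropping to 0 → total 130, payoff 0. No gain.
Country 4 (pledges 0, payoff 143): pledging 30 → total 190, payoff 113. No gain.

Yes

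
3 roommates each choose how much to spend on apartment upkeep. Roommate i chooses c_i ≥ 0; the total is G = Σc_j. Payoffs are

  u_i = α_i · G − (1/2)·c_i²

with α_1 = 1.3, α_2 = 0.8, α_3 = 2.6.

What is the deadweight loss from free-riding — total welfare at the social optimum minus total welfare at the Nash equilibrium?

15.59

Roommate i's FOC: ∂u_i/∂c_i = α_i − c_i = 0, so c_i* = α_i.
NE contributions = (1.3, 0.8, 2.6); G = 4.7.
W^NE = (Σα)·G − ½Σα_i² = 4.7² − ½·9.09 = 17.545.
Planner sets c_i = Σα_j = 4.7 for every i, so G^SO = 3·4.7 = 14.1.
W^SO = (Σα)·G^SO − ½·3·(Σα)² = (3/2)·4.7² = 33.135.
Deadweight loss = W^SO − W^NE = 15.59.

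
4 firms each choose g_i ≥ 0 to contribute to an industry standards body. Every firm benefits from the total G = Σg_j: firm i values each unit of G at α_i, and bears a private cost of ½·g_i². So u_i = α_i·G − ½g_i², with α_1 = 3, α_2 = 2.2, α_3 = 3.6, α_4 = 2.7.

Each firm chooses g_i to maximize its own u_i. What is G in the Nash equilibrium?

11.5

Firm i's FOC: ∂u_i/∂g_i = α_i − g_i = 0, so g_i* = α_i.
NE contributions = (3, 2.2, 3.6, 2.7); G = 11.5.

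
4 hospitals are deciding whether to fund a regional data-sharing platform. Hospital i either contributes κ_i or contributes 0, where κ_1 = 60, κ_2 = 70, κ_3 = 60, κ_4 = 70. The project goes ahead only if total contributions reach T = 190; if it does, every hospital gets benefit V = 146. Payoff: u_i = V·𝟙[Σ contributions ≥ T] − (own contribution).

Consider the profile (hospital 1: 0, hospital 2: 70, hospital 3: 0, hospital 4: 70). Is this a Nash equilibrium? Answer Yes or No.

Total = 140 < 190: not provided.
Hospital 1 (pledges 0, payoff 0): pledging 60 → total 200, payoff 86. Profitable deviation.

No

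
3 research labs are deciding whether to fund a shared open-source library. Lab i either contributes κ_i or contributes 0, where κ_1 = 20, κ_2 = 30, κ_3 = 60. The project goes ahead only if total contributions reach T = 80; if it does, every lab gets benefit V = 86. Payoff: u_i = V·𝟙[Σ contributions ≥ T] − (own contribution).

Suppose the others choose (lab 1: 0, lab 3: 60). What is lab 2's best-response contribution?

Others' total = 60. Contributing 30 brings total to 90 ≥ 80: gain V − κ_2 = 56.
Best response: 30.

30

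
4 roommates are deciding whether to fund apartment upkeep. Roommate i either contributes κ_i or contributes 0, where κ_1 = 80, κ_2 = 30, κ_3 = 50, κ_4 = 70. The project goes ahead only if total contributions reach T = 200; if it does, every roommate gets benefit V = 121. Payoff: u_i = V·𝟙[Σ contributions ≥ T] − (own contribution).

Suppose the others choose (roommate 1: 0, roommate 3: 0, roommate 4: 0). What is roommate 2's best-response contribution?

Others' total = 0. Even contributing 30 gives 30 < 200: no benefit either way.
Best response: 0.

0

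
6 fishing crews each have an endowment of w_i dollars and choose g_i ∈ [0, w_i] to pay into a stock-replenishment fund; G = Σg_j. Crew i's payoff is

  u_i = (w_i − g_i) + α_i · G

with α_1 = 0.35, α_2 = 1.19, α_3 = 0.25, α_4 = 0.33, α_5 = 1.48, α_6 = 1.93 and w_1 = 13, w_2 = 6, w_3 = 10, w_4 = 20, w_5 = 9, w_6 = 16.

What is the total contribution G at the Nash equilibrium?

∂u_i/∂g_i = α_i − 1, so crew i contributes w_i if α_i > 1, else 0.
α_i > 1 for i ∈ {2, 5, 6}; NE contributions (0, 6, 0, 0, 9, 16), G = 31.

31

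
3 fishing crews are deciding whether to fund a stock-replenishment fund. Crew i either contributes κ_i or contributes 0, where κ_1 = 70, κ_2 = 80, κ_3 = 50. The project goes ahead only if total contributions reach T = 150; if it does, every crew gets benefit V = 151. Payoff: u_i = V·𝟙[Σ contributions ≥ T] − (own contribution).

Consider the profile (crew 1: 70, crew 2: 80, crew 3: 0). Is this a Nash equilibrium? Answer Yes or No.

Yes

Total = 150 ≥ 150: provided.
Crew 1 (pledges 70, payoff 81): dropping to 0 → total 80, payoff 0. No gain.
Crew 2 (pledges 80, payoff 71): dropping to 0 → total 70, payoff 0. No gain.
Crew 3 (pledges 0, payoff 151): pledging 50 → total 200, payoff 101. No gain.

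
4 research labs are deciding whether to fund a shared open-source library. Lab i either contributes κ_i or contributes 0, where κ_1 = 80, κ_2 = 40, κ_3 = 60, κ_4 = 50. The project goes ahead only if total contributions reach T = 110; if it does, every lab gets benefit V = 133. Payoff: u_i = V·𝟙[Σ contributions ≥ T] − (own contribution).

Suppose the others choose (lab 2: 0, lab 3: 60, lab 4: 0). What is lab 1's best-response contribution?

Others' total = 60. Contributing 80 brings total to 140 ≥ 110: gain V − κ_1 = 53.
Best response: 80.

80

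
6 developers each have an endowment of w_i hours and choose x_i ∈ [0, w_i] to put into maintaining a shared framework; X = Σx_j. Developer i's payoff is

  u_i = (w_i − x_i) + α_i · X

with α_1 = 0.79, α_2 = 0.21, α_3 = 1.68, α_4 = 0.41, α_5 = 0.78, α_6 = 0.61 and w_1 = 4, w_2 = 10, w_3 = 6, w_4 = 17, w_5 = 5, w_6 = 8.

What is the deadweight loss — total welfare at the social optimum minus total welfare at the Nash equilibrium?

∂u_i/∂x_i = α_i − 1, so developer i contributes w_i if α_i > 1, else 0.
α_i > 1 for i ∈ {3}; NE contributions (0, 0, 6, 0, 0, 0), X = 6.
W^NE = Σw_i − X^NE + (Σα_i)·X^NE = 50 + 3.48·6 = 70.88.
Planner: ∂(Σu_j)/∂x_i = Σα_j − 1 = 3.48 > 0, so everyone contributes w_i; X^SO = 50, W^SO = 50 + 3.48·50 = 224.
Deadweight loss = 153.12.

153.12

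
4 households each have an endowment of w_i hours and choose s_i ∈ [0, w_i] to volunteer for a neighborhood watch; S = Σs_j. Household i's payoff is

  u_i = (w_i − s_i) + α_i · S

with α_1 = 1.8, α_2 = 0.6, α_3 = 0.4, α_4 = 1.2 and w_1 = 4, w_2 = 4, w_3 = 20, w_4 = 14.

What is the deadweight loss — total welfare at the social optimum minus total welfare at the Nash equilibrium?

∂u_i/∂s_i = α_i − 1, so household i contributes w_i if α_i > 1, else 0.
α_i > 1 for i ∈ {1, 4}; NE contributions (4, 0, 0, 14), S = 18.
W^NE = Σw_i − S^NE + (Σα_i)·S^NE = 42 + 3·18 = 96.
Planner: ∂(Σu_j)/∂s_i = Σα_j − 1 = 3 > 0, so everyone contributes w_i; S^SO = 42, W^SO = 42 + 3·42 = 168.
Deadweight loss = 72.

72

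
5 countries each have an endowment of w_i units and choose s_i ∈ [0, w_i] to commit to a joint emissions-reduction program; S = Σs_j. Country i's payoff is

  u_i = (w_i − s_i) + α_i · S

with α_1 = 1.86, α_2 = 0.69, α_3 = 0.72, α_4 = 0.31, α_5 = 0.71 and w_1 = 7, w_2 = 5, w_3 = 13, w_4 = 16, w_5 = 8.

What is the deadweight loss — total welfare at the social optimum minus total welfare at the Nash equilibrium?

138.18

∂u_i/∂s_i = α_i − 1, so country i contributes w_i if α_i > 1, else 0.
α_i > 1 for i ∈ {1}; NE contributions (7, 0, 0, 0, 0), S = 7.
W^NE = Σw_i − S^NE + (Σα_i)·S^NE = 49 + 3.29·7 = 72.03.
Planner: ∂(Σu_j)/∂s_i = Σα_j − 1 = 3.29 > 0, so everyone contributes w_i; S^SO = 49, W^SO = 49 + 3.29·49 = 210.21.
Deadweight loss = 138.18.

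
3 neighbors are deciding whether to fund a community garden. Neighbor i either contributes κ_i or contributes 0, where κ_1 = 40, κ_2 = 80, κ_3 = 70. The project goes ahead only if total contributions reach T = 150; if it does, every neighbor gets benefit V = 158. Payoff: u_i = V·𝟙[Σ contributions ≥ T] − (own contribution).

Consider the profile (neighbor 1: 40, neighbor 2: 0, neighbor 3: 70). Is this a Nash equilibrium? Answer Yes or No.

Total = 110 < 150: not provided.
Neighbor 1 (pledges 40, payoff -40): dropping to 0 → total 70, payoff 0. Profitable deviation.

No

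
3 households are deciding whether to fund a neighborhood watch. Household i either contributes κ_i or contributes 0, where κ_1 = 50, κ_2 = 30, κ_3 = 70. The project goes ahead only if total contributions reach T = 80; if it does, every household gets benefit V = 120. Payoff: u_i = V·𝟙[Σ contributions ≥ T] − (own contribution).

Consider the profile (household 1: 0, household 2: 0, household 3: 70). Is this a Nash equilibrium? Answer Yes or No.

Total = 70 < 80: not provided.
Household 1 (pledges 0, payoff 0): pledging 50 → total 120, payoff 70. Profitable deviation.

No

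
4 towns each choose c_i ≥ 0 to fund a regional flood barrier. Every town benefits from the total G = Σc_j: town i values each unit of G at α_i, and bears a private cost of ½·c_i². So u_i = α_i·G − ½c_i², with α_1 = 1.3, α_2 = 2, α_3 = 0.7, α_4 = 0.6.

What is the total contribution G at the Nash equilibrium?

Town i's FOC: ∂u_i/∂c_i = α_i − c_i = 0, so c_i* = α_i.
NE contributions = (1.3, 2, 0.7, 0.6); G = 4.6.

4.6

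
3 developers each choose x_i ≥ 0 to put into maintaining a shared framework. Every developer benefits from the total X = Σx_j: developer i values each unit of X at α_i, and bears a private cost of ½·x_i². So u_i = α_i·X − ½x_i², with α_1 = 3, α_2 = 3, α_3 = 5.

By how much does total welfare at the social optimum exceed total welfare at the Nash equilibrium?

Developer i's FOC: ∂u_i/∂x_i = α_i − x_i = 0, so x_i* = α_i.
NE contributions = (3, 3, 5); X = 11.
W^NE = (Σα)·X − ½Σα_i² = 11² − ½·43 = 99.5.
Planner sets x_i = Σα_j = 11 for every i, so X^SO = 3·11 = 33.
W^SO = (Σα)·X^SO − ½·3·(Σα)² = (3/2)·11² = 181.5.
Deadweight loss = W^SO − W^NE = 82.

82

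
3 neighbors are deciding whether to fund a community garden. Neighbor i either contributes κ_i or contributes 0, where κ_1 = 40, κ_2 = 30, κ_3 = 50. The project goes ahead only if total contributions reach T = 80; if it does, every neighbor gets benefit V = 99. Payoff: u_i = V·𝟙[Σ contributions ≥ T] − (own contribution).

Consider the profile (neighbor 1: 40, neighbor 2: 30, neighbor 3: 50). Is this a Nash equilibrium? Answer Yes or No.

No

Total = 120 ≥ 80: provided.
Neighbor 1 (pledges 40, payoff 59): dropping to 0 → total 80, payoff 99. Profitable deviation.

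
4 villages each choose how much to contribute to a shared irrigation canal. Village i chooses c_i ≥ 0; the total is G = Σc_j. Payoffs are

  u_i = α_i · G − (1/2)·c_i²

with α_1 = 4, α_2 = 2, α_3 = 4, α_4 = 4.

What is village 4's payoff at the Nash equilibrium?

48

Village i's FOC: ∂u_i/∂c_i = α_i − c_i = 0, so c_i* = α_i.
NE contributions = (4, 2, 4, 4); G = 14.
u_4 = α_4·G − ½·(c_4)² = 4·14 − ½·4² = 48.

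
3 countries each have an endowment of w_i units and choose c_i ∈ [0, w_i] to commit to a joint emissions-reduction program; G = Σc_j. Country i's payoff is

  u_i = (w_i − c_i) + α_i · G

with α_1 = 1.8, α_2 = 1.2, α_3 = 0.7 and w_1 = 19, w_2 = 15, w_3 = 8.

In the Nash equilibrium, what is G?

34

∂u_i/∂c_i = α_i − 1, so country i contributes w_i if α_i > 1, else 0.
α_i > 1 for i ∈ {1, 2}; NE contributions (19, 15, 0), G = 34.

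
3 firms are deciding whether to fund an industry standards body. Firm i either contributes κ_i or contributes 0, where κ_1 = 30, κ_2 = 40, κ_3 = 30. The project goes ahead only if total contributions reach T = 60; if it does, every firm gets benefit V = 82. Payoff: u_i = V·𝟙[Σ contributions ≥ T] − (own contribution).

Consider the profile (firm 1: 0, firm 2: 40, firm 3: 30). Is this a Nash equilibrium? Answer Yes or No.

Yes

Total = 70 ≥ 60: provided.
Firm 1 (pledges 0, payoff 82): pledging 30 → total 100, payoff 52. No gain.
Firm 2 (pledges 40, payoff 42): dropping to 0 → total 30, payoff 0. No gain.
Firm 3 (pledges 30, payoff 52): dropping to 0 → total 40, payoff 0. No gain.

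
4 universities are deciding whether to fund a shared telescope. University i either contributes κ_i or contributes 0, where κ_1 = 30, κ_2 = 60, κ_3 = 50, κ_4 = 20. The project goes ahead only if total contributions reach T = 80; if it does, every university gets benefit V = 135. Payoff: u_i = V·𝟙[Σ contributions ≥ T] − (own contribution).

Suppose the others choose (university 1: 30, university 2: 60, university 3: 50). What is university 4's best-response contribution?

0

Others' total = 140 ≥ 80; contributing adds cost 20 for no extra benefit.
Best response: 0.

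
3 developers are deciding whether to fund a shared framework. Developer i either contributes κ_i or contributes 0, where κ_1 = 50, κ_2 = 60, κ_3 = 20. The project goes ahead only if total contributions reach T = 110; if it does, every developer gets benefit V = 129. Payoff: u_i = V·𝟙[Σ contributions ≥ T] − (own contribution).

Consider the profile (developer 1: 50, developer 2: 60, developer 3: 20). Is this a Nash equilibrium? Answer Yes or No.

Total = 130 ≥ 110: provided.
Developer 1 (pledges 50, payoff 79): dropping to 0 → total 80, payoff 0. No gain.
Developer 2 (pledges 60, payoff 69): dropping to 0 → total 70, payoff 0. No gain.
Developer 3 (pledges 20, payoff 109): dropping to 0 → total 110, payoff 129. Profitable deviation.

No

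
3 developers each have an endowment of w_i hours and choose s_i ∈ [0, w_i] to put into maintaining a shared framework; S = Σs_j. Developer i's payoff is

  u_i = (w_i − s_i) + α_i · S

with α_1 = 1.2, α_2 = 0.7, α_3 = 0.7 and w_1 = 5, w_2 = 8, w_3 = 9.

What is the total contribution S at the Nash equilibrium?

5

∂u_i/∂s_i = α_i − 1, so developer i contributes w_i if α_i > 1, else 0.
α_i > 1 for i ∈ {1}; NE contributions (5, 0, 0), S = 5.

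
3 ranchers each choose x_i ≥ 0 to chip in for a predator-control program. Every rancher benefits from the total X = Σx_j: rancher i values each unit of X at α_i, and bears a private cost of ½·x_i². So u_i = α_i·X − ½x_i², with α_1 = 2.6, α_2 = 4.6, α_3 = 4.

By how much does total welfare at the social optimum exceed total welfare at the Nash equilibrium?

84.68

Rancher i's FOC: ∂u_i/∂x_i = α_i − x_i = 0, so x_i* = α_i.
NE contributions = (2.6, 4.6, 4); X = 11.2.
W^NE = (Σα)·X − ½Σα_i² = 11.2² − ½·43.92 = 103.48.
Planner sets x_i = Σα_j = 11.2 for every i, so X^SO = 3·11.2 = 33.6.
W^SO = (Σα)·X^SO − ½·3·(Σα)² = (3/2)·11.2² = 188.16.
Deadweight loss = W^SO − W^NE = 84.68.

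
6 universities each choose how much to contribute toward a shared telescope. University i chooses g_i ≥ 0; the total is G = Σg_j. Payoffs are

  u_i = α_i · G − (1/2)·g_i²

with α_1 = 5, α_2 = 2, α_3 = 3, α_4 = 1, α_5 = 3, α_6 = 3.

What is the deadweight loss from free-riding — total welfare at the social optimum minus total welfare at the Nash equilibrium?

606.5

University i's FOC: ∂u_i/∂g_i = α_i − g_i = 0, so g_i* = α_i.
NE contributions = (5, 2, 3, 1, 3, 3); G = 17.
W^NE = (Σα)·G − ½Σα_i² = 17² − ½·57 = 260.5.
Planner sets g_i = Σα_j = 17 for every i, so G^SO = 6·17 = 102.
W^SO = (Σα)·G^SO − ½·6·(Σα)² = (6/2)·17² = 867.
Deadweight loss = W^SO − W^NE = 606.5.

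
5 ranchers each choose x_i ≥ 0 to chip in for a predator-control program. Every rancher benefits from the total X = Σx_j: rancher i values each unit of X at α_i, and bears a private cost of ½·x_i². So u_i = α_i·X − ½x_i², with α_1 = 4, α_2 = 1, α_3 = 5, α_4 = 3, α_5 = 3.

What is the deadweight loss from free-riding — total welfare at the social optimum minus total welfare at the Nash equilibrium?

Rancher i's FOC: ∂u_i/∂x_i = α_i − x_i = 0, so x_i* = α_i.
NE contributions = (4, 1, 5, 3, 3); X = 16.
W^NE = (Σα)·X − ½Σα_i² = 16² − ½·60 = 226.
Planner sets x_i = Σα_j = 16 for every i, so X^SO = 5·16 = 80.
W^SO = (Σα)·X^SO − ½·5·(Σα)² = (5/2)·16² = 640.
Deadweight loss = W^SO − W^NE = 414.

414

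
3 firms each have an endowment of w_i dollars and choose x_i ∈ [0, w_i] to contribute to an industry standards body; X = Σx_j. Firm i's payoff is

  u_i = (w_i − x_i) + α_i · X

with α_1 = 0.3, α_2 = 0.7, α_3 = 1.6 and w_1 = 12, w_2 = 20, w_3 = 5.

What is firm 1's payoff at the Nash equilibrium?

∂u_i/∂x_i = α_i − 1, so firm i contributes w_i if α_i > 1, else 0.
α_i > 1 for i ∈ {3}; NE contributions (0, 0, 5), X = 5.
u_1 = (12 − 0) + 0.3·5 = 13.5.

13.5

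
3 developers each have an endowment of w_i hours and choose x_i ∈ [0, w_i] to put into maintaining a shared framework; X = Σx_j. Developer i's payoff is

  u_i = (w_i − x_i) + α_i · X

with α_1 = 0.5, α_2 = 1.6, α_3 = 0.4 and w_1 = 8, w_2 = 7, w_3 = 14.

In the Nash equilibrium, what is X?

∂u_i/∂x_i = α_i − 1, so developer i contributes w_i if α_i > 1, else 0.
α_i > 1 for i ∈ {2}; NE contributions (0, 7, 0), X = 7.

7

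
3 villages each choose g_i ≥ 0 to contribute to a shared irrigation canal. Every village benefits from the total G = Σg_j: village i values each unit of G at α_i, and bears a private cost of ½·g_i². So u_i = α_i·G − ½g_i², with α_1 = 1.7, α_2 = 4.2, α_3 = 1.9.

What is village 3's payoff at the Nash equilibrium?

13.015

Village i's FOC: ∂u_i/∂g_i = α_i − g_i = 0, so g_i* = α_i.
NE contributions = (1.7, 4.2, 1.9); G = 7.8.
u_3 = α_3·G − ½·(g_3)² = 1.9·7.8 − ½·1.9² = 13.015.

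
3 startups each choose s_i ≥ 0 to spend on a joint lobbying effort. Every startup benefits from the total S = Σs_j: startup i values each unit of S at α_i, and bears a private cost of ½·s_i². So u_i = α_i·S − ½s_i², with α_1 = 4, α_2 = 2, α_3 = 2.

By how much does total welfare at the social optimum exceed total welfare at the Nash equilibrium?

44

Startup i's FOC: ∂u_i/∂s_i = α_i − s_i = 0, so s_i* = α_i.
NE contributions = (4, 2, 2); S = 8.
W^NE = (Σα)·S − ½Σα_i² = 8² − ½·24 = 52.
Planner sets s_i = Σα_j = 8 for every i, so S^SO = 3·8 = 24.
W^SO = (Σα)·S^SO − ½·3·(Σα)² = (3/2)·8² = 96.
Deadweight loss = W^SO − W^NE = 44.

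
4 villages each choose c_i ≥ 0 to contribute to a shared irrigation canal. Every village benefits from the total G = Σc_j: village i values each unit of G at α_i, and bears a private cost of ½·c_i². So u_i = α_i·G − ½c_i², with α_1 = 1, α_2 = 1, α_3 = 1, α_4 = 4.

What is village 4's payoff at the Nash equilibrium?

20

Village i's FOC: ∂u_i/∂c_i = α_i − c_i = 0, so c_i* = α_i.
NE contributions = (1, 1, 1, 4); G = 7.
u_4 = α_4·G − ½·(c_4)² = 4·7 − ½·4² = 20.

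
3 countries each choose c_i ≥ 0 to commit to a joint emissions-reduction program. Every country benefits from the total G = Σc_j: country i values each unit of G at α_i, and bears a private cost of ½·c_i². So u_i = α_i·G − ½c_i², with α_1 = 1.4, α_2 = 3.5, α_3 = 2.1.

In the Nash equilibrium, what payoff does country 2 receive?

Country i's FOC: ∂u_i/∂c_i = α_i − c_i = 0, so c_i* = α_i.
NE contributions = (1.4, 3.5, 2.1); G = 7.
u_2 = α_2·G − ½·(c_2)² = 3.5·7 − ½·3.5² = 18.375.

18.375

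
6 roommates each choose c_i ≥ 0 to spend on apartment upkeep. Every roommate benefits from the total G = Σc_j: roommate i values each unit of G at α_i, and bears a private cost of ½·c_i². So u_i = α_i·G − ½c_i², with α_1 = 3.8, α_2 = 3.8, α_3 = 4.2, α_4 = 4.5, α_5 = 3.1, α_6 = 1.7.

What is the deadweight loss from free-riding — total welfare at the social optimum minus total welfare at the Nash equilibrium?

Roommate i's FOC: ∂u_i/∂c_i = α_i − c_i = 0, so c_i* = α_i.
NE contributions = (3.8, 3.8, 4.2, 4.5, 3.1, 1.7); G = 21.1.
W^NE = (Σα)·G − ½Σα_i² = 21.1² − ½·79.27 = 405.575.
Planner sets c_i = Σα_j = 21.1 for every i, so G^SO = 6·21.1 = 126.6.
W^SO = (Σα)·G^SO − ½·6·(Σα)² = (6/2)·21.1² = 1335.63.
Deadweight loss = W^SO − W^NE = 930.055.

930.055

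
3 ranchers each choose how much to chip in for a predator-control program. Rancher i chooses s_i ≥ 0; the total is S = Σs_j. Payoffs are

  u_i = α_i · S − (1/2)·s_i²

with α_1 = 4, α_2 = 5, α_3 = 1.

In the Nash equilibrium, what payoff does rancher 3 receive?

9.5

Rancher i's FOC: ∂u_i/∂s_i = α_i − s_i = 0, so s_i* = α_i.
NE contributions = (4, 5, 1); S = 10.
u_3 = α_3·S − ½·(s_3)² = 1·10 − ½·1² = 9.5.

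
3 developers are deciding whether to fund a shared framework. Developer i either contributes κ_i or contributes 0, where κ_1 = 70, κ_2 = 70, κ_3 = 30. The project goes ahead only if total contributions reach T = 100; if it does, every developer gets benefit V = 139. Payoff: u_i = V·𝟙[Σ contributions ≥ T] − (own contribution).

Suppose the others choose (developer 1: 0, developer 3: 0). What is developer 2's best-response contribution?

Others' total = 0. Even contributing 70 gives 70 < 100: no benefit either way.
Best response: 0.

0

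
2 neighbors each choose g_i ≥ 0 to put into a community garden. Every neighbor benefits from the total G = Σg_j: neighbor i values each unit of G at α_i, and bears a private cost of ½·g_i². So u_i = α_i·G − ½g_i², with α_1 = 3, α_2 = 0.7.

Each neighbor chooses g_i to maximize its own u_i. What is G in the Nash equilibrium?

3.7

Neighbor i's FOC: ∂u_i/∂g_i = α_i − g_i = 0, so g_i* = α_i.
NE contributions = (3, 0.7); G = 3.7.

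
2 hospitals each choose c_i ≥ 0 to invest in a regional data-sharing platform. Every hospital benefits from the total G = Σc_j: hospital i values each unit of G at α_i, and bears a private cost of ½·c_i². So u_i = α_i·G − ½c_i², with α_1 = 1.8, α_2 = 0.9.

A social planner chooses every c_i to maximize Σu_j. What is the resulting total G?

5.4

Planner FOC: ∂(Σu_j)/∂c_i = (Σα_j) − c_i = 0, so c_i^SO = Σα_j = 2.7 for every i; G^SO = 5.4.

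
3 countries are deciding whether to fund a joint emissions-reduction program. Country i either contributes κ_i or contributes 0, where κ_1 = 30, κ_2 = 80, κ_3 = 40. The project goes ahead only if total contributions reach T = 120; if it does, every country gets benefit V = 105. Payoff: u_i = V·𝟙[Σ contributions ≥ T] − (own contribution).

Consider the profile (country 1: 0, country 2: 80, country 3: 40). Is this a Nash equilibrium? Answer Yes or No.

Total = 120 ≥ 120: provided.
Country 1 (pledges 0, payoff 105): pledging 30 → total 150, payoff 75. No gain.
Country 2 (pledges 80, payoff 25): dropping to 0 → total 40, payoff 0. No gain.
Country 3 (pledges 40, payoff 65): dropping to 0 → total 80, payoff 0. No gain.

Yes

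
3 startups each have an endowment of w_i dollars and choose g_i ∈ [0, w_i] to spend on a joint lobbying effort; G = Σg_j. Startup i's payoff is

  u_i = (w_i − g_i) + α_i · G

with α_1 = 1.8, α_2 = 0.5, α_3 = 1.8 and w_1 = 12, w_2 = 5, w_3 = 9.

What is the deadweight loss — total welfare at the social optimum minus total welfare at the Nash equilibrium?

∂u_i/∂g_i = α_i − 1, so startup i contributes w_i if α_i > 1, else 0.
α_i > 1 for i ∈ {1, 3}; NE contributions (12, 0, 9), G = 21.
W^NE = Σw_i − G^NE + (Σα_i)·G^NE = 26 + 3.1·21 = 91.1.
Planner: ∂(Σu_j)/∂g_i = Σα_j − 1 = 3.1 > 0, so everyone contributes w_i; G^SO = 26, W^SO = 26 + 3.1·26 = 106.6.
Deadweight loss = 15.5.

15.5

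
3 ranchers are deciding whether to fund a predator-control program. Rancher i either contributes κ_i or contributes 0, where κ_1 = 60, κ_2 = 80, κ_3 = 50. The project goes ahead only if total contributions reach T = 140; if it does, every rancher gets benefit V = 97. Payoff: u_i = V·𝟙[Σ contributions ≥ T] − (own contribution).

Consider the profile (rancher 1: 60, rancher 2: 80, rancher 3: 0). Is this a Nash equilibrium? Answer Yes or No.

Yes

Total = 140 ≥ 140: provided.
Rancher 1 (pledges 60, payoff 37): dropping to 0 → total 80, payoff 0. No gain.
Rancher 2 (pledges 80, payoff 17): dropping to 0 → total 60, payoff 0. No gain.
Rancher 3 (pledges 0, payoff 97): pledging 50 → total 190, payoff 47. No gain.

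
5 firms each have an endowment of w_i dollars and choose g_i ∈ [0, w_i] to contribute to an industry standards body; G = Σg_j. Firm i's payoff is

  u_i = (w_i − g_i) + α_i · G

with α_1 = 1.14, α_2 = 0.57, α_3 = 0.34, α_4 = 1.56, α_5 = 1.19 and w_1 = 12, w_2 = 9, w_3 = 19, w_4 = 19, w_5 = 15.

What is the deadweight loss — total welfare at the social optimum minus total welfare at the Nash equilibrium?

106.4

∂u_i/∂g_i = α_i − 1, so firm i contributes w_i if α_i > 1, else 0.
α_i > 1 for i ∈ {1, 4, 5}; NE contributions (12, 0, 0, 19, 15), G = 46.
W^NE = Σw_i − G^NE + (Σα_i)·G^NE = 74 + 3.8·46 = 248.8.
Planner: ∂(Σu_j)/∂g_i = Σα_j − 1 = 3.8 > 0, so everyone contributes w_i; G^SO = 74, W^SO = 74 + 3.8·74 = 355.2.
Deadweight loss = 106.4.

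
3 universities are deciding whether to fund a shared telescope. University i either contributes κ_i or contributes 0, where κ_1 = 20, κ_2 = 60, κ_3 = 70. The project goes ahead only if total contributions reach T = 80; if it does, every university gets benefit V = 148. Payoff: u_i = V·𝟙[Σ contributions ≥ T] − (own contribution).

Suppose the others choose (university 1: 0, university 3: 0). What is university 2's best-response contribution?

0

Others' total = 0. Even contributing 60 gives 60 < 80: no benefit either way.
Best response: 0.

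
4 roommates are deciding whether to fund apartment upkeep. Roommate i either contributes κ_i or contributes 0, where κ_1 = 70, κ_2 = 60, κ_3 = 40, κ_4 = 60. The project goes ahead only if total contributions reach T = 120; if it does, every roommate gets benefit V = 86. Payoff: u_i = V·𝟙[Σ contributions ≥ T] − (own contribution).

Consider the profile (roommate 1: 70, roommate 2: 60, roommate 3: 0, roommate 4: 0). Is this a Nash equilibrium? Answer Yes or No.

Total = 130 ≥ 120: provided.
Roommate 1 (pledges 70, payoff 16): dropping to 0 → total 60, payoff 0. No gain.
Roommate 2 (pledges 60, payoff 26): dropping to 0 → total 70, payoff 0. No gain.
Roommate 3 (pledges 0, payoff 86): pledging 40 → total 170, payoff 46. No gain.
Roommate 4 (pledges 0, payoff 86): pledging 60 → total 190, payoff 26. No gain.

Yes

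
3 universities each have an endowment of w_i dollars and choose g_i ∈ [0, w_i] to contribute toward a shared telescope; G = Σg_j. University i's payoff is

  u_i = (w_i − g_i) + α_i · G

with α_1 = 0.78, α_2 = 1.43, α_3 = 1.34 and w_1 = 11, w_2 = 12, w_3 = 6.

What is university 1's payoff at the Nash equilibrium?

25.04

∂u_i/∂g_i = α_i − 1, so university i contributes w_i if α_i > 1, else 0.
α_i > 1 for i ∈ {2, 3}; NE contributions (0, 12, 6), G = 18.
u_1 = (11 − 0) + 0.78·18 = 25.04.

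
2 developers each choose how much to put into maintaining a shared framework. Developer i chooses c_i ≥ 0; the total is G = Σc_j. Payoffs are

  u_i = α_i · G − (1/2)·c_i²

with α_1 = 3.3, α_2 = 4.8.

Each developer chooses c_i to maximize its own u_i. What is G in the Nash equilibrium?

8.1

Developer i's FOC: ∂u_i/∂c_i = α_i − c_i = 0, so c_i* = α_i.
NE contributions = (3.3, 4.8); G = 8.1.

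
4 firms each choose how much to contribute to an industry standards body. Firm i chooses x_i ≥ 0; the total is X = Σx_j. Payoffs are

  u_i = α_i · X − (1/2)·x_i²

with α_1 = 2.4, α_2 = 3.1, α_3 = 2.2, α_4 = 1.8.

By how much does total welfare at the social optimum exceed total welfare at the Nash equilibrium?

Firm i's FOC: ∂u_i/∂x_i = α_i − x_i = 0, so x_i* = α_i.
NE contributions = (2.4, 3.1, 2.2, 1.8); X = 9.5.
W^NE = (Σα)·X − ½Σα_i² = 9.5² − ½·23.45 = 78.525.
Planner sets x_i = Σα_j = 9.5 for every i, so X^SO = 4·9.5 = 38.
W^SO = (Σα)·X^SO − ½·4·(Σα)² = (4/2)·9.5² = 180.5.
Deadweight loss = W^SO − W^NE = 101.975.

101.975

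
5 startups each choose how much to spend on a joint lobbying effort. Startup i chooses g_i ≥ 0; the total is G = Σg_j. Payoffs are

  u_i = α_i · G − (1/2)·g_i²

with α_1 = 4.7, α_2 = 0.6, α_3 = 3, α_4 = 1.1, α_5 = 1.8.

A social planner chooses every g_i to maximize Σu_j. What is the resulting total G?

Planner FOC: ∂(Σu_j)/∂g_i = (Σα_j) − g_i = 0, so g_i^SO = Σα_j = 11.2 for every i; G^SO = 56.

56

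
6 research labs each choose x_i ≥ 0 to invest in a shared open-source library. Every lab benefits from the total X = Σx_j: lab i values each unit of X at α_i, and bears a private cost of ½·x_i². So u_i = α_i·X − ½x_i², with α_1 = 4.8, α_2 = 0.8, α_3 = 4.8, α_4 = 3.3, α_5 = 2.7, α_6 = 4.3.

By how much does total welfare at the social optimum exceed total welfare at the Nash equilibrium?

Lab i's FOC: ∂u_i/∂x_i = α_i − x_i = 0, so x_i* = α_i.
NE contributions = (4.8, 0.8, 4.8, 3.3, 2.7, 4.3); X = 20.7.
W^NE = (Σα)·X − ½Σα_i² = 20.7² − ½·83.39 = 386.795.
Planner sets x_i = Σα_j = 20.7 for every i, so X^SO = 6·20.7 = 124.2.
W^SO = (Σα)·X^SO − ½·6·(Σα)² = (6/2)·20.7² = 1285.47.
Deadweight loss = W^SO − W^NE = 898.675.

898.675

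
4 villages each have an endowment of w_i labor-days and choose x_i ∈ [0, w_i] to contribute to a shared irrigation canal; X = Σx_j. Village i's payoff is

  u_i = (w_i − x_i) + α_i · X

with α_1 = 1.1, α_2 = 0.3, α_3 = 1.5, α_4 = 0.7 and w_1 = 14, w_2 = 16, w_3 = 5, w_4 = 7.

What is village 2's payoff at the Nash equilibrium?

21.7

∂u_i/∂x_i = α_i − 1, so village i contributes w_i if α_i > 1, else 0.
α_i > 1 for i ∈ {1, 3}; NE contributions (14, 0, 5, 0), X = 19.
u_2 = (16 − 0) + 0.3·19 = 21.7.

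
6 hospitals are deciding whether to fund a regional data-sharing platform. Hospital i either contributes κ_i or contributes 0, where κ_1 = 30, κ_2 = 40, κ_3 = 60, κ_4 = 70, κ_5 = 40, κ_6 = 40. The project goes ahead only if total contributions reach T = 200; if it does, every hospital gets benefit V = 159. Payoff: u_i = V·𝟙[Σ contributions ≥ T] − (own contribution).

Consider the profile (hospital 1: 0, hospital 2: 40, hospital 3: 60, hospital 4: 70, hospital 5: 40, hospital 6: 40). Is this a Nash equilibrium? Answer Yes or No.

Total = 250 ≥ 200: provided.
Hospital 1 (pledges 0, payoff 159): pledging 30 → total 280, payoff 129. No gain.
Hospital 2 (pledges 40, payoff 119): dropping to 0 → total 210, payoff 159. Profitable deviation.

No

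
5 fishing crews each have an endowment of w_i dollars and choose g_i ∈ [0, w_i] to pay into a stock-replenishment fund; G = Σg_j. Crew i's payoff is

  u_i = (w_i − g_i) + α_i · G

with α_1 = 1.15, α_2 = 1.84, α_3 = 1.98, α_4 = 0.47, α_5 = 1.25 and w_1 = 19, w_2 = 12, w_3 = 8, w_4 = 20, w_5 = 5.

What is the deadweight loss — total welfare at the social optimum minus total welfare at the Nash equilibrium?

∂u_i/∂g_i = α_i − 1, so crew i contributes w_i if α_i > 1, else 0.
α_i > 1 for i ∈ {1, 2, 3, 5}; NE contributions (19, 12, 8, 0, 5), G = 44.
W^NE = Σw_i − G^NE + (Σα_i)·G^NE = 64 + 5.69·44 = 314.36.
Planner: ∂(Σu_j)/∂g_i = Σα_j − 1 = 5.69 > 0, so everyone contributes w_i; G^SO = 64, W^SO = 64 + 5.69·64 = 428.16.
Deadweight loss = 113.8.

113.8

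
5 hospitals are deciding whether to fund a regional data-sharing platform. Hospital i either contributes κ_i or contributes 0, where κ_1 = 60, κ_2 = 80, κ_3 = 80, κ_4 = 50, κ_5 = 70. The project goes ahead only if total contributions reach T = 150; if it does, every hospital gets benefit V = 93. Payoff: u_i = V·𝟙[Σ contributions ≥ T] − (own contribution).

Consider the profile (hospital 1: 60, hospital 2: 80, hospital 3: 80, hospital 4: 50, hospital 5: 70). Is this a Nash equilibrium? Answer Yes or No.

Total = 340 ≥ 150: provided.
Hospital 1 (pledges 60, payoff 33): dropping to 0 → total 280, payoff 93. Profitable deviation.

No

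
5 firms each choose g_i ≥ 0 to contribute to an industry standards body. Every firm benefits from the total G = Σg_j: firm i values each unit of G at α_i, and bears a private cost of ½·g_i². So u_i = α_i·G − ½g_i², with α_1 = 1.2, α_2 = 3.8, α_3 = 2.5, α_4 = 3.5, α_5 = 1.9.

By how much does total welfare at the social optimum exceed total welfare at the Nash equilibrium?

268.61

Firm i's FOC: ∂u_i/∂g_i = α_i − g_i = 0, so g_i* = α_i.
NE contributions = (1.2, 3.8, 2.5, 3.5, 1.9); G = 12.9.
W^NE = (Σα)·G − ½Σα_i² = 12.9² − ½·37.99 = 147.415.
Planner sets g_i = Σα_j = 12.9 for every i, so G^SO = 5·12.9 = 64.5.
W^SO = (Σα)·G^SO − ½·5·(Σα)² = (5/2)·12.9² = 416.025.
Deadweight loss = W^SO − W^NE = 268.61.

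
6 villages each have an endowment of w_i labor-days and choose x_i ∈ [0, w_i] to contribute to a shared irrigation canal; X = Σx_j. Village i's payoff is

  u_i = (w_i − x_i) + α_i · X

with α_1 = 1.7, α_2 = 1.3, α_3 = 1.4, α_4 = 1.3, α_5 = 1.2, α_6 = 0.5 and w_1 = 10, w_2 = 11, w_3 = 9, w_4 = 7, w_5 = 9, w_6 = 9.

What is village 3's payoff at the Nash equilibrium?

∂u_i/∂x_i = α_i − 1, so village i contributes w_i if α_i > 1, else 0.
α_i > 1 for i ∈ {1, 2, 3, 4, 5}; NE contributions (10, 11, 9, 7, 9, 0), X = 46.
u_3 = (9 − 9) + 1.4·46 = 64.4.

64.4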